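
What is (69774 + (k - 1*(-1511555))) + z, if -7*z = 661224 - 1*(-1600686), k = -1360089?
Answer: -101890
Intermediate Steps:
z = -323130 (z = -(661224 - 1*(-1600686))/7 = -(661224 + 1600686)/7 = -⅐*2261910 = -323130)
(69774 + (k - 1*(-1511555))) + z = (69774 + (-1360089 - 1*(-1511555))) - 323130 = (69774 + (-1360089 + 1511555)) - 323130 = (69774 + 151466) - 323130 = 221240 - 323130 = -101890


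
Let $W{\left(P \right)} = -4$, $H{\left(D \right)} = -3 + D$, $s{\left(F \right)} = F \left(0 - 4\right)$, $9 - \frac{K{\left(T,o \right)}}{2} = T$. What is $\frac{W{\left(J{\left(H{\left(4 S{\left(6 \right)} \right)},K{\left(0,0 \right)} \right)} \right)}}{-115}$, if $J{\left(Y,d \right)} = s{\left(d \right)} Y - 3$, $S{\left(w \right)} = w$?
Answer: $\frac{4}{115} \approx 0.034783$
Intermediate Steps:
$K{\left(T,o \right)} = 18 - 2 T$
$s{\left(F \right)} = - 4 F$ ($s{\left(F \right)} = F \left(-4\right) = - 4 F$)
$J{\left(Y,d \right)} = -3 - 4 Y d$ ($J{\left(Y,d \right)} = - 4 d Y - 3 = - 4 Y d - 3 = -3 - 4 Y d$)
$\frac{W{\left(J{\left(H{\left(4 S{\left(6 \right)} \right)},K{\left(0,0 \right)} \right)} \right)}}{-115} = - \frac{4}{-115} = \left(-4\right) \left(- \frac{1}{115}\right) = \frac{4}{115}$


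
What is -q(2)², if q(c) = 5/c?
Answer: -25/4 ≈ -6.2500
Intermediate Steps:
-q(2)² = -(5/2)² = -1*25/4 = -25/4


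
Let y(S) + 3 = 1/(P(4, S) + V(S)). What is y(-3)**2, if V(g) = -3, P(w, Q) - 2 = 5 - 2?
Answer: 25/4 ≈ 6.2500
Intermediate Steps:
P(w, Q) = 5 (P(w, Q) = 2 + (5 - 2) = 2 + 3 = 5)
y(S) = -5/2 (y(S) = -3 + 1/(5 - 3) = -3 + 1/2 = -5/2)
y(-3)**2 = (-5/2)**2 = 25/4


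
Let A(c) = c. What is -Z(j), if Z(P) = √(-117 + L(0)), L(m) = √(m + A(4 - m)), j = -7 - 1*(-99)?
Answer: -I*√115 ≈ -10.724*I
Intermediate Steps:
j = 92 (j = -7 + 99 = 92)
L(m) = 2 (L(m) = √(m + (4 - m)) = √4 = 2)
Z(P) = I*√115 (Z(P) = √(-117 + 2) = √(-115) = I*√115)
-Z(j) = -I*√115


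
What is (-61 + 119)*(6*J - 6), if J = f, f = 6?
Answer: 1740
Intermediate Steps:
J = 6
(-61 + 119)*(6*J - 6) = (-61 + 119)*(6*6 - 6) = 58*(36 - 6) = 58*30 = 1740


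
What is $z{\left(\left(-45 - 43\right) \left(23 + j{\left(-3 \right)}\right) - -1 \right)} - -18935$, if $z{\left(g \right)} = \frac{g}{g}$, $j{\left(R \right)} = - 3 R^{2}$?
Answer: $18936$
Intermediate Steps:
$z{\left(g \right)} = 1$
$z{\left(\left(-45 - 43\right) \left(23 + j{\left(-3 \right)}\right) - -1 \right)} - -18935 = 1 - -18935 = 1 + 18935 = 18936$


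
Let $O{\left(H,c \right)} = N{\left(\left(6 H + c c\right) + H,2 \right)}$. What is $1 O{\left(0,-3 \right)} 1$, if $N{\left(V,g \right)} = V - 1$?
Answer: $8$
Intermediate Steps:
$N{\left(V,g \right)} = -1 + V$
$O{\left(H,c \right)} = -1 + c^{2} + 7 H$ ($O{\left(H,c \right)} = -1 + \left(\left(6 H + c c\right) + H\right) = -1 + \left(\left(6 H + c^{2}\right) + H\right) = -1 + \left(\left(c^{2} + 6 H\right) + H\right) = -1 + \left(c^{2} + 7 H\right) = -1 + c^{2} + 7 H$)
$1 O{\left(0,-3 \right)} 1 = 1 \left(-1 + \left(-3\right)^{2} + 7 \cdot 0\right) 1 = 1 \left(-1 + 9 + 0\right) 1 = 1 \cdot 8 \cdot 1 = 8 \cdot 1 = 8$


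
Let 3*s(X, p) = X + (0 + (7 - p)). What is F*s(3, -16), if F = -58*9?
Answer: -4524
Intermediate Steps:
F = -522
s(X, p) = 7/3 - p/3 + X/3 (s(X, p) = (X + (0 + (7 - p)))/3 = (X + (7 - p))/3 = (7 + X - p)/3 = 7/3 - p/3 + X/3)
F*s(3, -16) = -522*(7/3 - ⅓*(-16) + (⅓)*3) = -522*(7/3 + 16/3 + 1) = -522*26/3 = -4524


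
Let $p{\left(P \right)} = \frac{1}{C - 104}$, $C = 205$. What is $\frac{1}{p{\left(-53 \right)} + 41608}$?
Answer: $\frac{101}{4202409} \approx 2.4034 \cdot 10^{-5}$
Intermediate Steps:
$p{\left(P \right)} = \frac{1}{101}$ ($p{\left(P \right)} = \frac{1}{205 - 104} = \frac{1}{101}$)
$\frac{1}{p{\left(-53 \right)} + 41608} = \frac{1}{\frac{1}{101} + 41608} = \frac{1}{\frac{4202409}{101}} = \frac{101}{4202409}$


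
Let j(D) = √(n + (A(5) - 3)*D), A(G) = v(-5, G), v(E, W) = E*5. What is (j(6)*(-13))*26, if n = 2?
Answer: -338*I*√166 ≈ -4354.8*I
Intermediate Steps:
v(E, W) = 5*E
A(G) = -25 (A(G) = 5*(-5) = -25)
j(D) = √(2 - 28*D) (j(D) = √(2 + (-25 - 3)*D) = √(2 - 28*D))
(j(6)*(-13))*26 = (√(2 - 28*6)*(-13))*26 = (√(2 - 168)*(-13))*26 = (√(-166)*(-13))*26 = ((I*√166)*(-13))*26 = -13*I*√166*26 = -338*I*√166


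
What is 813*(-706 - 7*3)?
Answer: -591051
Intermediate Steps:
813*(-706 - 7*3) = 813*(-706 - 21) = 813*(-727) = -591051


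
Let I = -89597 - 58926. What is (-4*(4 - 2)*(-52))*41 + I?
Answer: -131467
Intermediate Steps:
I = -148523
(-4*(4 - 2)*(-52))*41 + I = (-4*(4 - 2)*(-52))*41 - 148523 = (-4*2*(-52))*41 - 148523 = -8*(-52)*41 - 148523 = 416*41 - 148523 = 17056 - 148523 = -131467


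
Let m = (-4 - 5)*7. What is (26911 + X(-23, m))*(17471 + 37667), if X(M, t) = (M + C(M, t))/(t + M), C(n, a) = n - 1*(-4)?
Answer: 63805362772/43 ≈ 1.4838e+9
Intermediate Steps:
C(n, a) = 4 + n (C(n, a) = n + 4 = 4 + n)
m = -63 (m = -9*7 = -63)
X(M, t) = (4 + 2*M)/(M + t) (X(M, t) = (M + (4 + M))/(t + M) = (4 + 2*M)/(M + t))
(26911 + X(-23, m))*(17471 + 37667) = (26911 + 2*(2 - 23)/(-23 - 63))*(17471 + 37667) = (26911 + 2*(-21)/(-86))*55138 = (26911 + 2*(-1/86)*(-21))*55138 = (26911 + 21/43)*55138 = (1157194/43)*55138 = 63805362772/43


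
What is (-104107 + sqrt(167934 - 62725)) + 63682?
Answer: -40425 + sqrt(105209) ≈ -40101.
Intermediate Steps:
(-104107 + sqrt(167934 - 62725)) + 63682 = (-104107 + sqrt(105209)) + 63682 = -40425 + sqrt(105209)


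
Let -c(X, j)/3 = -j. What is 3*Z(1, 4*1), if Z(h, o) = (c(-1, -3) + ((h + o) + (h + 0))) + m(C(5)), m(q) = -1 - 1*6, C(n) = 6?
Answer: -30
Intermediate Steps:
c(X, j) = 3*j (c(X, j) = -(-3)*j = 3*j)
m(q) = -7 (m(q) = -1 - 6 = -7)
Z(h, o) = -16 + o + 2*h (Z(h, o) = (3*(-3) + ((h + o) + (h + 0))) - 7 = (-9 + ((h + o) + h)) - 7 = (-9 + (o + 2*h)) - 7 = (-9 + o + 2*h) - 7 = -16 + o + 2*h)
3*Z(1, 4*1) = 3*(-16 + 4*1 + 2*1) = 3*(-16 + 4 + 2) = 3*(-10) = -30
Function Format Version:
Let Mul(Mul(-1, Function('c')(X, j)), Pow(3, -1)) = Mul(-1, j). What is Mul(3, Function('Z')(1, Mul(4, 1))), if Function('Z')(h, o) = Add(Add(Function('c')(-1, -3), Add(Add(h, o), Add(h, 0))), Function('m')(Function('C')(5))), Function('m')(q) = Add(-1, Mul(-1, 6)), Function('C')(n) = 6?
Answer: -30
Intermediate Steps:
Function('c')(X, j) = Mul(3, j) (Function('c')(X, j) = Mul(-3, Mul(-1, j)) = Mul(3, j))
Function('m')(q) = -7 (Function('m')(q) = Add(-1, -6) = -7)
Function('Z')(h, o) = Add(-16, o, Mul(2, h)) (Function('Z')(h, o) = Add(Add(Mul(3, -3), Add(Add(h, o), Add(h, 0))), -7) = Add(Add(-9, Add(Add(h, o), h)), -7) = Add(Add(-9, Add(o, Mul(2, h))), -7) = Add(Add(-9, o, Mul(2, h)), -7) = Add(-16, o, Mul(2, h)))
Mul(3, Function('Z')(1, Mul(4, 1))) = Mul(3, Add(-16, Mul(4, 1), Mul(2, 1))) = Mul(3, Add(-16, 4, 2)) = Mul(3, -10) = -30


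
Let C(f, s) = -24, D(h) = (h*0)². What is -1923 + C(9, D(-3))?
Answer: -1947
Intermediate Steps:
D(h) = 0 (D(h) = 0² = 0)
-1923 + C(9, D(-3)) = -1923 - 24 = -1947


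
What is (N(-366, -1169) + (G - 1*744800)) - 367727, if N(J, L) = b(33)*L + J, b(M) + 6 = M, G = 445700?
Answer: -698756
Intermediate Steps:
b(M) = -6 + M
N(J, L) = J + 27*L (N(J, L) = (-6 + 33)*L + J = 27*L + J = J + 27*L)
(N(-366, -1169) + (G - 1*744800)) - 367727 = ((-366 + 27*(-1169)) + (445700 - 1*744800)) - 367727 = ((-366 - 31563) + (445700 - 744800)) - 367727 = (-31929 - 299100) - 367727 = -331029 - 367727 = -698756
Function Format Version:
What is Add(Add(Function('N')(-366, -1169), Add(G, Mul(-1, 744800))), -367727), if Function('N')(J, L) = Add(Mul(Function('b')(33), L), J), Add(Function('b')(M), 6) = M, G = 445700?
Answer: -698756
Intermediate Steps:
Function('b')(M) = Add(-6, M)
Function('N')(J, L) = Add(J, Mul(27, L)) (Function('N')(J, L) = Add(Mul(Add(-6, 33), L), J) = Add(Mul(27, L), J) = Add(J, Mul(27, L)))
Add(Add(Function('N')(-366, -1169), Add(G, Mul(-1, 744800))), -367727) = Add(Add(Add(-366, Mul(27, -1169)), Add(445700, Mul(-1, 744800))), -367727) = Add(Add(Add(-366, -31563), Add(445700, -744800)), -367727) = Add(Add(-31929, -299100), -367727) = Add(-331029, -367727) = -698756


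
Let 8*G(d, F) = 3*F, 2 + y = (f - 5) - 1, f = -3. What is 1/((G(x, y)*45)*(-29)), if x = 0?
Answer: 8/43065 ≈ 0.00018577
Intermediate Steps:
y = -11 (y = -2 + ((-3 - 5) - 1) = -2 + (-8 - 1) = -2 - 9 = -11)
G(d, F) = 3*F/8 (G(d, F) = (3*F)/8 = 3*F/8)
1/((G(x, y)*45)*(-29)) = 1/((((3/8)*(-11))*45)*(-29)) = 1/(-33/8*45*(-29)) = 1/(-1485/8*(-29)) = 1/(43065/8) = 8/43065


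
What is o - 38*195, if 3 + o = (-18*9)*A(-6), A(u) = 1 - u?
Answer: -8547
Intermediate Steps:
o = -1137 (o = -3 + (-18*9)*(1 - 1*(-6)) = -3 - 162*(1 + 6) = -3 - 162*7 = -3 - 1134 = -1137)
o - 38*195 = -1137 - 38*195 = -1137 - 1*7410 = -1137 - 7410 = -8547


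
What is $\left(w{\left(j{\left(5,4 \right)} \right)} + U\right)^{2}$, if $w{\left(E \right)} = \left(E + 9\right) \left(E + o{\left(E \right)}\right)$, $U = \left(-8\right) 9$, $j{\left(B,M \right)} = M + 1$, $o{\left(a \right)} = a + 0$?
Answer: $4624$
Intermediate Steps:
$o{\left(a \right)} = a$
$j{\left(B,M \right)} = 1 + M$
$U = -72$
$w{\left(E \right)} = 2 E \left(9 + E\right)$ ($w{\left(E \right)} = \left(E + 9\right) \left(E + E\right) = \left(9 + E\right) 2 E = 2 E \left(9 + E\right)$)
$\left(w{\left(j{\left(5,4 \right)} \right)} + U\right)^{2} = \left(2 \left(1 + 4\right) \left(9 + \left(1 + 4\right)\right) - 72\right)^{2} = \left(2 \cdot 5 \left(9 + 5\right) - 72\right)^{2} = \left(2 \cdot 5 \cdot 14 - 72\right)^{2} = \left(140 - 72\right)^{2} = 68^{2} = 4624$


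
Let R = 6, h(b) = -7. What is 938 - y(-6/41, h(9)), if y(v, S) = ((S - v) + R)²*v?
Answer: 64655248/68921 ≈ 938.11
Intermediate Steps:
y(v, S) = v*(6 + S - v)² (y(v, S) = ((S - v) + 6)²*v = (6 + S - v)²*v = v*(6 + S - v)²)
938 - y(-6/41, h(9)) = 938 - (-6/41)*(6 - 7 - (-6)/41)² = 938 - (-6*1/41)*(6 - 7 - (-6)/41)² = 938 - (-6)*(6 - 7 - 1*(-6/41))²/41 = 938 - (-6)*(6 - 7 + 6/41)²/41 = 938 - (-6)*(-35/41)²/41 = 938 - (-6)*1225/(41*1681) = 938 - 1*(-7350/68921) = 938 + 7350/68921 = 64655248/68921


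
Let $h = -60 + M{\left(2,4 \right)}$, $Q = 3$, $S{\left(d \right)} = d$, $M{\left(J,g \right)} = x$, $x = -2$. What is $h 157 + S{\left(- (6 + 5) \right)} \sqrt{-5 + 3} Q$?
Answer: $-9734 - 33 i \sqrt{2} \approx -9734.0 - 46.669 i$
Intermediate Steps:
$M{\left(J,g \right)} = -2$
$h = -62$ ($h = -60 - 2 = -62$)
$h 157 + S{\left(- (6 + 5) \right)} \sqrt{-5 + 3} Q = \left(-62\right) 157 + - (6 + 5) \sqrt{-5 + 3} \cdot 3 = -9734 + \left(-1\right) 11 \sqrt{-2} \cdot 3 = -9734 + - 11 i \sqrt{2} \cdot 3 = -9734 - 33 i \sqrt{2}$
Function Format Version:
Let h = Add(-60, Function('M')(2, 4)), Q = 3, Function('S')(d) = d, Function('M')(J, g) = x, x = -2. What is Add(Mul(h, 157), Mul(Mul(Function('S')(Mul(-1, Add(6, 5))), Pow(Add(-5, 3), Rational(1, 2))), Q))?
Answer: Add(-9734, Mul(-33, I, Pow(2, Rational(1, 2)))) ≈ Add(-9734.0, Mul(-46.669, I))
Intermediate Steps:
Function('M')(J, g) = -2
h = -62 (h = Add(-60, -2) = -62)
Add(Mul(h, 157), Mul(Mul(Function('S')(Mul(-1, Add(6, 5))), Pow(Add(-5, 3), Rational(1, 2))), Q)) = Add(Mul(-62, 157), Mul(Mul(Mul(-1, Add(6, 5)), Pow(Add(-5, 3), Rational(1, 2))), 3)) = Add(-9734, Mul(Mul(Mul(-1, 11), Pow(-2, Rational(1, 2))), 3)) = Add(-9734, Mul(Mul(-11, Mul(I, Pow(2, Rational(1, 2)))), 3)) = Add(-9734, Mul(Mul(-11, I, Pow(2, Rational(1, 2))), 3)) = Add(-9734, Mul(-33, I, Pow(2, Rational(1, 2))))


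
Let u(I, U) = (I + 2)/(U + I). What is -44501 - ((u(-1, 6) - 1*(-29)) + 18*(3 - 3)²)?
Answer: -222651/5 ≈ -44530.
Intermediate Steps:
u(I, U) = (2 + I)/(I + U)
-44501 - ((u(-1, 6) - 1*(-29)) + 18*(3 - 3)²) = -44501 - (((2 - 1)/(-1 + 6) - 1*(-29)) + 18*(3 - 3)²) = -44501 - ((1/5 + 29) + 18*0²) = -44501 - (((⅕)*1 + 29) + 18*0) = -44501 - ((⅕ + 29) + 0) = -44501 - (146/5 + 0) = -44501 - 1*146/5 = -44501 - 146/5 = -222651/5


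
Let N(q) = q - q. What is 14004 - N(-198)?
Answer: 14004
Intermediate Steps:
N(q) = 0
14004 - N(-198) = 14004 - 1*0 = 14004 + 0 = 14004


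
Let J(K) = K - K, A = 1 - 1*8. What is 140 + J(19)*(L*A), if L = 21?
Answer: 140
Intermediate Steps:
A = -7 (A = 1 - 8 = -7)
J(K) = 0
140 + J(19)*(L*A) = 140 + 0*(21*(-7)) = 140 + 0*(-147) = 140 + 0 = 140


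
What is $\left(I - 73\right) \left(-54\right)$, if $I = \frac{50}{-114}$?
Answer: $\frac{75348}{19} \approx 3965.7$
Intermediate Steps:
$I = - \frac{25}{57}$ ($I = 50 \left(- \frac{1}{114}\right) = - \frac{25}{57} \approx -0.4386$)
$\left(I - 73\right) \left(-54\right) = \left(- \frac{25}{57} - 73\right) \left(-54\right) = \left(- \frac{4186}{57}\right) \left(-54\right) = \frac{75348}{19}$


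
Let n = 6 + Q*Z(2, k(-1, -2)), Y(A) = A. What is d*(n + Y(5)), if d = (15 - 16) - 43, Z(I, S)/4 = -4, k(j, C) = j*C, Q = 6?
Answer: 3740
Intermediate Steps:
k(j, C) = C*j
Z(I, S) = -16 (Z(I, S) = 4*(-4) = -16)
d = -44 (d = -1 - 43 = -44)
n = -90 (n = 6 + 6*(-16) = 6 - 96 = -90)
d*(n + Y(5)) = -44*(-90 + 5) = -44*(-85) = 3740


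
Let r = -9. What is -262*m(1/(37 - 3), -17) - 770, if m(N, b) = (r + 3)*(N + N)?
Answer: -11518/17 ≈ -677.53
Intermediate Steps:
m(N, b) = -12*N (m(N, b) = (-9 + 3)*(N + N) = -12*N)
-262*m(1/(37 - 3), -17) - 770 = -(-3144)/(37 - 3) - 770 = -(-3144)/34 - 770 = -262*(-6/17) - 770 = 1572/17 - 770 = -11518/17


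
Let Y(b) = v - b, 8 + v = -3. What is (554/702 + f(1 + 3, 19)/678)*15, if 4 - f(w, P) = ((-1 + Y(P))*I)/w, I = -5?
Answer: 1170725/105768 ≈ 11.069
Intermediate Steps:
v = -11 (v = -8 - 3 = -11)
Y(b) = -11 - b
f(w, P) = 4 - (60 + 5*P)/w (f(w, P) = 4 - (-1 + (-11 - P))*(-5)/w = 4 - (-12 - P)*(-5)/w = 4 - (60 + 5*P)/w)
(554/702 + f(1 + 3, 19)/678)*15 = (554/702 + ((-60 - 5*19 + 4*(1 + 3))/(1 + 3))/678)*15 = (554*(1/702) + ((-60 - 95 + 4*4)/4)*(1/678))*15 = (277/351 + ((-60 - 95 + 16)/4)*(1/678))*15 = (277/351 + ((1/4)*(-139))*(1/678))*15 = (277/351 - 139/4*1/678)*15 = (277/351 - 139/2712)*15 = (234145/317304)*15 = 1170725/105768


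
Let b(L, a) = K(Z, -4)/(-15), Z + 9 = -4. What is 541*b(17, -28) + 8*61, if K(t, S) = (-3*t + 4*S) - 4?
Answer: -2959/15 ≈ -197.27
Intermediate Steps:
Z = -13 (Z = -9 - 4 = -13)
K(t, S) = -4 - 3*t + 4*S
b(L, a) = -19/15 (b(L, a) = (-4 - 3*(-13) + 4*(-4))/(-15) = (-4 + 39 - 16)*(-1/15) = 19*(-1/15) = -19/15)
541*b(17, -28) + 8*61 = 541*(-19/15) + 8*61 = -10279/15 + 488 = -2959/15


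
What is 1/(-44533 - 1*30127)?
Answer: -1/74660 ≈ -1.3394e-5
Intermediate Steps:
1/(-44533 - 1*30127) = 1/(-44533 - 30127) = 1/(-74660) = -1/74660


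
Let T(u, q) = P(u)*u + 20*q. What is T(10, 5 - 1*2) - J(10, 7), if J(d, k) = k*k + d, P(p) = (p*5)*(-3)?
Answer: -1499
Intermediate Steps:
P(p) = -15*p (P(p) = (5*p)*(-3) = -15*p)
T(u, q) = -15*u² + 20*q (T(u, q) = (-15*u)*u + 20*q = -15*u² + 20*q)
J(d, k) = d + k² (J(d, k) = k² + d = d + k²)
T(10, 5 - 1*2) - J(10, 7) = (-15*10² + 20*(5 - 1*2)) - (10 + 7²) = (-15*100 + 20*(5 - 2)) - (10 + 49) = (-1500 + 20*3) - 1*59 = (-1500 + 60) - 59 = -1440 - 59 = -1499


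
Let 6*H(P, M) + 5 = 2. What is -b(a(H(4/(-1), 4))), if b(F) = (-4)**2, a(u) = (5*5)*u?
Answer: -16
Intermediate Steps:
H(P, M) = -1/2 (H(P, M) = -5/6 + (1/6)*2 = -5/6 + 1/3 = -1/2)
a(u) = 25*u
b(F) = 16
-b(a(H(4/(-1), 4))) = -1*16 = -16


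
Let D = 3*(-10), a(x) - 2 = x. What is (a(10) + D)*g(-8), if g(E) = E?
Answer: 144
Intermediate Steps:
a(x) = 2 + x
D = -30
(a(10) + D)*g(-8) = ((2 + 10) - 30)*(-8) = (12 - 30)*(-8) = -18*(-8) = 144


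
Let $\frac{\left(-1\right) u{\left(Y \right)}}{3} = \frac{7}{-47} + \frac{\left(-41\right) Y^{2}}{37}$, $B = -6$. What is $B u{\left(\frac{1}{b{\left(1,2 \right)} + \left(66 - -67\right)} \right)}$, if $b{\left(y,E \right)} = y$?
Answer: $- \frac{41872779}{15612742} \approx -2.682$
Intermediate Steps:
$u{\left(Y \right)} = \frac{21}{47} + \frac{123 Y^{2}}{37}$ ($u{\left(Y \right)} = - 3 \left(\frac{7}{-47} + \frac{\left(-41\right) Y^{2}}{37}\right) = - 3 \left(7 \left(- \frac{1}{47}\right) + - 41 Y^{2} \cdot \frac{1}{37}\right) = - 3 \left(- \frac{7}{47} - \frac{41 Y^{2}}{37}\right) = \frac{21}{47} + \frac{123 Y^{2}}{37}$)
$B u{\left(\frac{1}{b{\left(1,2 \right)} + \left(66 - -67\right)} \right)} = - 6 \left(\frac{21}{47} + \frac{123 \left(\frac{1}{1 + \left(66 - -67\right)}\right)^{2}}{37}\right) = - 6 \left(\frac{21}{47} + \frac{123 \left(\frac{1}{1 + \left(66 + 67\right)}\right)^{2}}{37}\right) = - 6 \left(\frac{21}{47} + \frac{123 \left(\frac{1}{1 + 133}\right)^{2}}{37}\right) = - 6 \left(\frac{21}{47} + \frac{123 \left(\frac{1}{134}\right)^{2}}{37}\right) = - 6 \left(\frac{21}{47} + \frac{123}{37 \cdot 17956}\right) = - 6 \left(\frac{21}{47} + \frac{123}{37} \cdot \frac{1}{17956}\right) = - 6 \left(\frac{21}{47} + \frac{123}{664372}\right) = \left(-6\right) \frac{13957593}{31225484} = - \frac{41872779}{15612742}$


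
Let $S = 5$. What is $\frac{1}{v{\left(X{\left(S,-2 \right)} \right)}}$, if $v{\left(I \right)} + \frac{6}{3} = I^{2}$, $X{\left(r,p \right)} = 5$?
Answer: $\frac{1}{23} \approx 0.043478$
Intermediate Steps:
$v{\left(I \right)} = -2 + I^{2}$
$\frac{1}{v{\left(X{\left(S,-2 \right)} \right)}} = \frac{1}{-2 + 5^{2}} = \frac{1}{-2 + 25} = \frac{1}{23}$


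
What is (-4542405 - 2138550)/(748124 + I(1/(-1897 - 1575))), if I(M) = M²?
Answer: -26845823146240/3006157741739 ≈ -8.9303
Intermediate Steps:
(-4542405 - 2138550)/(748124 + I(1/(-1897 - 1575))) = (-4542405 - 2138550)/(748124 + (1/(-1897 - 1575))²) = -6680955/(748124 + (1/(-3472))²) = -6680955/(748124 + (-1/3472)²) = -6680955/(748124 + 1/12054784) = -6680955/9018473225217/12054784 = -6680955*12054784/9018473225217 = -26845823146240/3006157741739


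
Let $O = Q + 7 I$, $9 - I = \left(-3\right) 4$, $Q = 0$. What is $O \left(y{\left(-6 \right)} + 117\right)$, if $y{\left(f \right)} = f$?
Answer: $16317$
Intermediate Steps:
$I = 21$ ($I = 9 - \left(-3\right) 4 = 9 - -12 = 9 + 12 = 21$)
$O = 147$ ($O = 0 + 7 \cdot 21 = 0 + 147 = 147$)
$O \left(y{\left(-6 \right)} + 117\right) = 147 \left(-6 + 117\right) = 147 \cdot 111 = 16317$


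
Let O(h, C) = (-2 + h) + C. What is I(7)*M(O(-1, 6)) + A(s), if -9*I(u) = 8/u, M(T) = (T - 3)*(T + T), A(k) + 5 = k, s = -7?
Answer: -12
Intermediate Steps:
O(h, C) = -2 + C + h
A(k) = -5 + k
M(T) = 2*T*(-3 + T) (M(T) = (-3 + T)*(2*T) = 2*T*(-3 + T))
I(u) = -8/(9*u)
I(7)*M(O(-1, 6)) + A(s) = (-8/9/7)*(2*(-2 + 6 - 1)*(-3 + (-2 + 6 - 1))) + (-5 - 7) = (-8/9*⅐)*(2*3*(-3 + 3)) - 12 = -16*3*0/63 - 12 = -8/63*0 - 12 = 0 - 12 = -12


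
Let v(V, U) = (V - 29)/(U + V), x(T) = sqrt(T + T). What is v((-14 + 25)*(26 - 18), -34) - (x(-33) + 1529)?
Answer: -82507/54 - I*sqrt(66) ≈ -1527.9 - 8.124*I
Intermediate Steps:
x(T) = sqrt(2)*sqrt(T) (x(T) = sqrt(2*T) = sqrt(2)*sqrt(T))
v(V, U) = (-29 + V)/(U + V)
v((-14 + 25)*(26 - 18), -34) - (x(-33) + 1529) = (-29 + (-14 + 25)*(26 - 18))/(-34 + (-14 + 25)*(26 - 18)) - (sqrt(2)*sqrt(-33) + 1529) = (-29 + 11*8)/(-34 + 11*8) - (sqrt(2)*(I*sqrt(33)) + 1529) = (-29 + 88)/(-34 + 88) - (I*sqrt(66) + 1529) = 59/54 - (1529 + I*sqrt(66)) = (1/54)*59 + (-1529 - I*sqrt(66)) = 59/54 + (-1529 - I*sqrt(66)) = -82507/54 - I*sqrt(66)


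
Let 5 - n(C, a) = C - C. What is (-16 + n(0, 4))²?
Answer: 121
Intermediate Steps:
n(C, a) = 5 (n(C, a) = 5 - (C - C) = 5 - 1*0 = 5 + 0 = 5)
(-16 + n(0, 4))² = (-16 + 5)² = (-11)² = 121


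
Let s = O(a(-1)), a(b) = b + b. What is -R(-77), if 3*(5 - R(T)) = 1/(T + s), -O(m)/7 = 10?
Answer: -2206/441 ≈ -5.0023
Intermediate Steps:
a(b) = 2*b
O(m) = -70 (O(m) = -7*10 = -70)
s = -70
R(T) = 5 - 1/(3*(-70 + T)) (R(T) = 5 - 1/(3*(T - 70)) = 5 - 1/(3*(-70 + T)))
-R(-77) = -(-1051 + 15*(-77))/(3*(-70 - 77)) = -(-1051 - 1155)/(3*(-147)) = -(-1)*(-2206)/(3*147) = -1*2206/441 = -2206/441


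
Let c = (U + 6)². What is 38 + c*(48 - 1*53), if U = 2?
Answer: -282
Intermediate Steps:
c = 64 (c = (2 + 6)² = 8² = 64)
38 + c*(48 - 1*53) = 38 + 64*(48 - 1*53) = 38 + 64*(48 - 53) = 38 + 64*(-5) = 38 - 320 = -282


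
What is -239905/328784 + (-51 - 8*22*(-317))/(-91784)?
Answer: -720467669/538876976 ≈ -1.3370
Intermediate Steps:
-239905/328784 + (-51 - 8*22*(-317))/(-91784) = -239905*1/328784 + (-51 - 176*(-317))*(-1/91784) = -239905/328784 + (-51 + 55792)*(-1/91784) = -239905/328784 + 55741*(-1/91784) = -239905/328784 - 7963/13112 = -720467669/538876976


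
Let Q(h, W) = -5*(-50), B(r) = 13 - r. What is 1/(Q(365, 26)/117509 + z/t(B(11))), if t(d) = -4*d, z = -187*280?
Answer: 117509/769096655 ≈ 0.00015279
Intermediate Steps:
Q(h, W) = 250
z = -52360
1/(Q(365, 26)/117509 + z/t(B(11))) = 1/(250/117509 - 52360*(-1/(4*(13 - 1*11)))) = 1/(250*(1/117509) - 52360*(-1/(4*(13 - 11)))) = 1/(250/117509 - 52360/((-4*2))) = 1/(250/117509 - 52360/(-8)) = 1/(250/117509 - 52360*(-⅛)) = 1/(250/117509 + 6545) = 1/(769096655/117509) = 117509/769096655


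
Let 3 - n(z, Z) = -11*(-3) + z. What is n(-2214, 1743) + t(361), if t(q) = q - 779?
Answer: 1766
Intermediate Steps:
t(q) = -779 + q
n(z, Z) = -30 - z (n(z, Z) = 3 - (-11*(-3) + z) = 3 - (33 + z) = 3 + (-33 - z) = -30 - z)
n(-2214, 1743) + t(361) = (-30 - 1*(-2214)) + (-779 + 361) = (-30 + 2214) - 418 = 2184 - 418 = 1766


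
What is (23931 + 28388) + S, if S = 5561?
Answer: 57880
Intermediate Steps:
(23931 + 28388) + S = (23931 + 28388) + 5561 = 52319 + 5561 = 57880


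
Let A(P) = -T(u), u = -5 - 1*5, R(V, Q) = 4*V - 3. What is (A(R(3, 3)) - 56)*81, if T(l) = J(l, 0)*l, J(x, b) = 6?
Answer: 324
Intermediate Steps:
R(V, Q) = -3 + 4*V
u = -10 (u = -5 - 5 = -10)
T(l) = 6*l
A(P) = 60 (A(P) = -6*(-10) = -1*(-60) = 60)
(A(R(3, 3)) - 56)*81 = (60 - 56)*81 = 4*81 = 324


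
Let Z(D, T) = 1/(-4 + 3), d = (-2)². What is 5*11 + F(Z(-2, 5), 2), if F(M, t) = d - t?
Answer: 57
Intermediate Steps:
d = 4
Z(D, T) = -1 (Z(D, T) = 1/(-1) = -1)
F(M, t) = 4 - t
5*11 + F(Z(-2, 5), 2) = 5*11 + (4 - 1*2) = 55 + (4 - 2) = 55 + 2 = 57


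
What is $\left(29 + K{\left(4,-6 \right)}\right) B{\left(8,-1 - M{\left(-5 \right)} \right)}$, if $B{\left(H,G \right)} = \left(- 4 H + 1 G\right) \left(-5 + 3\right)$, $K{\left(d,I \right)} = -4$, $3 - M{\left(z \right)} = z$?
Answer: $2050$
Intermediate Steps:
$M{\left(z \right)} = 3 - z$
$B{\left(H,G \right)} = - 2 G + 8 H$ ($B{\left(H,G \right)} = \left(- 4 H + G\right) \left(-2\right) = \left(G - 4 H\right) \left(-2\right) = - 2 G + 8 H$)
$\left(29 + K{\left(4,-6 \right)}\right) B{\left(8,-1 - M{\left(-5 \right)} \right)} = \left(29 - 4\right) \left(- 2 \left(-1 - \left(3 - -5\right)\right) + 8 \cdot 8\right) = 25 \left(- 2 \left(-1 - \left(3 + 5\right)\right) + 64\right) = 25 \left(- 2 \left(-1 - 8\right) + 64\right) = 25 \left(\left(-2\right) \left(-9\right) + 64\right) = 25 \left(18 + 64\right) = 25 \cdot 82 = 2050$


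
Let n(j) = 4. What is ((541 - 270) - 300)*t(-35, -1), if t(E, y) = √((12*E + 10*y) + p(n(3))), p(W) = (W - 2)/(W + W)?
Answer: -87*I*√191/2 ≈ -601.18*I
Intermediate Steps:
p(W) = (-2 + W)/(2*W) (p(W) = (-2 + W)/((2*W)) = (-2 + W)*(1/(2*W)) = (-2 + W)/(2*W))
t(E, y) = √(¼ + 10*y + 12*E) (t(E, y) = √((12*E + 10*y) + (½)*(-2 + 4)/4) = √((10*y + 12*E) + (½)*(¼)*2) = √((10*y + 12*E) + ¼) = √(¼ + 10*y + 12*E))
((541 - 270) - 300)*t(-35, -1) = ((541 - 270) - 300)*(√(1 + 40*(-1) + 48*(-35))/2) = (271 - 300)*(√(1 - 40 - 1680)/2) = -29*√(-1719)/2 = -29*3*I*√191/2 = -87*I*√191/2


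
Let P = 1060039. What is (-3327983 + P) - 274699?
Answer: -2542643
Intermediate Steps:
(-3327983 + P) - 274699 = (-3327983 + 1060039) - 274699 = -2267944 - 274699 = -2542643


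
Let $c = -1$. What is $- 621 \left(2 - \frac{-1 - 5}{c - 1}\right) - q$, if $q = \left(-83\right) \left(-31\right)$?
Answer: $-1952$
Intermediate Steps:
$q = 2573$
$- 621 \left(2 - \frac{-1 - 5}{c - 1}\right) - q = - 621 \left(2 - \frac{-1 - 5}{-1 - 1}\right) - 2573 = - 621 \left(2 - - \frac{6}{-2}\right) - 2573 = - 621 \left(2 - \left(-6\right) \left(- \frac{1}{2}\right)\right) - 2573 = - 621 \left(2 - 3\right) - 2573 = \left(-621\right) \left(-1\right) - 2573 = 621 - 2573 = -1952$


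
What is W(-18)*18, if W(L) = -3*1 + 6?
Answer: 54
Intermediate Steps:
W(L) = 3 (W(L) = -3 + 6 = 3)
W(-18)*18 = 3*18 = 54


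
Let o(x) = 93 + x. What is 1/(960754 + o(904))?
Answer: 1/961751 ≈ 1.0398e-6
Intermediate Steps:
1/(960754 + o(904)) = 1/(960754 + (93 + 904)) = 1/(960754 + 997) = 1/961751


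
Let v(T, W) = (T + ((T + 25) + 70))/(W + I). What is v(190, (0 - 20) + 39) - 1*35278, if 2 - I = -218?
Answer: -8430967/239 ≈ -35276.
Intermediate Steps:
I = 220 (I = 2 - 1*(-218) = 2 + 218 = 220)
v(T, W) = (95 + 2*T)/(220 + W) (v(T, W) = (T + ((T + 25) + 70))/(W + 220) = (T + ((25 + T) + 70))/(220 + W) = (T + (95 + T))/(220 + W) = (95 + 2*T)/(220 + W))
v(190, (0 - 20) + 39) - 1*35278 = (95 + 2*190)/(220 + ((0 - 20) + 39)) - 1*35278 = (95 + 380)/(220 + (-20 + 39)) - 35278 = 475/(220 + 19) - 35278 = 475/239 - 35278 = -8430967/239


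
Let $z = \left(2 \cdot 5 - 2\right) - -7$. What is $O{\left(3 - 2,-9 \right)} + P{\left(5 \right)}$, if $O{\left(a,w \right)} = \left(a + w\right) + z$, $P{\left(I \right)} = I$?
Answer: $12$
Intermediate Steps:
$z = 15$ ($z = \left(10 - 2\right) + 7 = 8 + 7 = 15$)
$O{\left(a,w \right)} = 15 + a + w$ ($O{\left(a,w \right)} = \left(a + w\right) + 15 = 15 + a + w$)
$O{\left(3 - 2,-9 \right)} + P{\left(5 \right)} = \left(15 + \left(3 - 2\right) - 9\right) + 5 = \left(15 + 1 - 9\right) + 5 = 7 + 5 = 12$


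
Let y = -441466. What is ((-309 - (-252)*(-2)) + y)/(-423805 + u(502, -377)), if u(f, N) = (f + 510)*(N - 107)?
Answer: 442279/913613 ≈ 0.48410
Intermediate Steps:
u(f, N) = (-107 + N)*(510 + f) (u(f, N) = (510 + f)*(-107 + N) = (-107 + N)*(510 + f))
((-309 - (-252)*(-2)) + y)/(-423805 + u(502, -377)) = ((-309 - (-252)*(-2)) - 441466)/(-423805 + (-54570 - 107*502 + 510*(-377) - 377*502)) = ((-309 - 21*24) - 441466)/(-423805 + (-54570 - 53714 - 192270 - 189254)) = ((-309 - 504) - 441466)/(-423805 - 489808) = (-813 - 441466)/(-913613) = -442279*(-1/913613) = 442279/913613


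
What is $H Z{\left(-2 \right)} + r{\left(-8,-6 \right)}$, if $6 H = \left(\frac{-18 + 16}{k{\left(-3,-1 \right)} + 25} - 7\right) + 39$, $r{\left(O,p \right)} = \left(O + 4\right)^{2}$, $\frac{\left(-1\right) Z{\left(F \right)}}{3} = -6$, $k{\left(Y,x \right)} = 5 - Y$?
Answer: $\frac{1230}{11} \approx 111.82$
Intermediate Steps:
$Z{\left(F \right)} = 18$ ($Z{\left(F \right)} = \left(-3\right) \left(-6\right) = 18$)
$r{\left(O,p \right)} = \left(4 + O\right)^{2}$
$H = \frac{527}{99}$ ($H = \frac{\left(\frac{-18 + 16}{\left(5 - -3\right) + 25} - 7\right) + 39}{6} = \frac{\left(- \frac{2}{\left(5 + 3\right) + 25} - 7\right) + 39}{6} = \frac{\left(- \frac{2}{8 + 25} - 7\right) + 39}{6} = \frac{\left(- \frac{2}{33} - 7\right) + 39}{6} = \frac{- \frac{233}{33} + 39}{6} = \frac{1}{6} \cdot \frac{1054}{33} = \frac{527}{99} \approx 5.3232$)
$H Z{\left(-2 \right)} + r{\left(-8,-6 \right)} = \frac{527}{99} \cdot 18 + \left(4 - 8\right)^{2} = \frac{1054}{11} + \left(-4\right)^{2} = \frac{1054}{11} + 16 = \frac{1230}{11}$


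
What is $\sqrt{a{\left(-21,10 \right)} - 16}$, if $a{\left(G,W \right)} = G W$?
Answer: $i \sqrt{226} \approx 15.033 i$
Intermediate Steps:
$\sqrt{a{\left(-21,10 \right)} - 16} = \sqrt{\left(-21\right) 10 - 16} = \sqrt{-210 - 16} = \sqrt{-226} = i \sqrt{226}$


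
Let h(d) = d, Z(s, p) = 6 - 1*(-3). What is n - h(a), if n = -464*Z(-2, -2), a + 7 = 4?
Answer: -4173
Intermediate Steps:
Z(s, p) = 9 (Z(s, p) = 6 + 3 = 9)
a = -3 (a = -7 + 4 = -3)
n = -4176 (n = -464*9 = -4176)
n - h(a) = -4176 - 1*(-3) = -4176 + 3 = -4173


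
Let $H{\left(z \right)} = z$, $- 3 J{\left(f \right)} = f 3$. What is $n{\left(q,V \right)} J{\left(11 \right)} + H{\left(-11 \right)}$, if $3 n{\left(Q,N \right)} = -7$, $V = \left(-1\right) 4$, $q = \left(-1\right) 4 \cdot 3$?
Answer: $\frac{44}{3} \approx 14.667$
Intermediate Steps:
$J{\left(f \right)} = - f$ ($J{\left(f \right)} = - \frac{f 3}{3} = - \frac{3 f}{3} = - f$)
$q = -12$ ($q = \left(-4\right) 3 = -12$)
$V = -4$
$n{\left(Q,N \right)} = - \frac{7}{3}$ ($n{\left(Q,N \right)} = \frac{1}{3} \left(-7\right) = - \frac{7}{3}$)
$n{\left(q,V \right)} J{\left(11 \right)} + H{\left(-11 \right)} = - \frac{7 \left(\left(-1\right) 11\right)}{3} - 11 = \left(- \frac{7}{3}\right) \left(-11\right) - 11 = \frac{77}{3} - 11 = \frac{44}{3}$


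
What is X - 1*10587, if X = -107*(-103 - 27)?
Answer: 3323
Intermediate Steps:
X = 13910 (X = -107*(-130) = 13910)
X - 1*10587 = 13910 - 1*10587 = 13910 - 10587 = 3323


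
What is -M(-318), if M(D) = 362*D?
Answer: 115116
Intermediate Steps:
-M(-318) = -362*(-318) = -1*(-115116) = 115116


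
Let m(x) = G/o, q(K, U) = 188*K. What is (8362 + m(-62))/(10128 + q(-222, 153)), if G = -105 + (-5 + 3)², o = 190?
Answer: -1588679/6005520 ≈ -0.26454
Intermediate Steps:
G = -101 (G = -105 + (-2)² = -105 + 4 = -101)
m(x) = -101/190
(8362 + m(-62))/(10128 + q(-222, 153)) = (8362 - 101/190)/(10128 + 188*(-222)) = 1588679/(190*(10128 - 41736)) = (1588679/190)/(-31608) = (1588679/190)*(-1/31608) = -1588679/6005520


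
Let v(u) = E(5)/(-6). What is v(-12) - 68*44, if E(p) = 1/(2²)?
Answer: -71809/24 ≈ -2992.0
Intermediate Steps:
E(p) = ¼ (E(p) = 1/4 = ¼)
v(u) = -1/24 (v(u) = (¼)/(-6) = (¼)*(-⅙) = -1/24)
v(-12) - 68*44 = -1/24 - 68*44 = -1/24 - 2992 = -71809/24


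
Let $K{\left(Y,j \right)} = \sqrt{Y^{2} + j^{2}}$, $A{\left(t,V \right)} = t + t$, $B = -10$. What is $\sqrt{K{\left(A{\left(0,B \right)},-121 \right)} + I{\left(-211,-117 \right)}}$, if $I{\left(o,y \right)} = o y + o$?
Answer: $3 \sqrt{2733} \approx 156.83$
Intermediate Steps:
$I{\left(o,y \right)} = o + o y$
$A{\left(t,V \right)} = 2 t$
$\sqrt{K{\left(A{\left(0,B \right)},-121 \right)} + I{\left(-211,-117 \right)}} = \sqrt{\sqrt{\left(2 \cdot 0\right)^{2} + \left(-121\right)^{2}} - 211 \left(1 - 117\right)} = \sqrt{\sqrt{0^{2} + 14641} - -24476} = \sqrt{\sqrt{0 + 14641} + 24476} = \sqrt{\sqrt{14641} + 24476} = \sqrt{121 + 24476} = \sqrt{24597} = 3 \sqrt{2733}$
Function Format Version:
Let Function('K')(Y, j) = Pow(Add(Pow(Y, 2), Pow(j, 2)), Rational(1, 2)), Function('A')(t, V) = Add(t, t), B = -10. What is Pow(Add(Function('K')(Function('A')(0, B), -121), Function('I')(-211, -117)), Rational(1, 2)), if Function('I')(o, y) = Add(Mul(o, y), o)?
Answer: Mul(3, Pow(2733, Rational(1, 2))) ≈ 156.83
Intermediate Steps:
Function('I')(o, y) = Add(o, Mul(o, y))
Function('A')(t, V) = Mul(2, t)
Pow(Add(Function('K')(Function('A')(0, B), -121), Function('I')(-211, -117)), Rational(1, 2)) = Pow(Add(Pow(Add(Pow(Mul(2, 0), 2), Pow(-121, 2)), Rational(1, 2)), Mul(-211, Add(1, -117))), Rational(1, 2)) = Pow(Add(Pow(Add(Pow(0, 2), 14641), Rational(1, 2)), Mul(-211, -116)), Rational(1, 2)) = Pow(Add(Pow(Add(0, 14641), Rational(1, 2)), 24476), Rational(1, 2)) = Pow(Add(Pow(14641, Rational(1, 2)), 24476), Rational(1, 2)) = Pow(Add(121, 24476), Rational(1, 2)) = Pow(24597, Rational(1, 2)) = Mul(3, Pow(2733, Rational(1, 2)))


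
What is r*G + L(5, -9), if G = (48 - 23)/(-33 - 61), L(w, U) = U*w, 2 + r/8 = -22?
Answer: 285/47 ≈ 6.0638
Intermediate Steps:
r = -192 (r = -16 + 8*(-22) = -16 - 176 = -192)
G = -25/94 (G = 25/(-94) = 25*(-1/94) = -25/94 ≈ -0.26596)
r*G + L(5, -9) = -192*(-25/94) - 9*5 = 2400/47 - 45 = 285/47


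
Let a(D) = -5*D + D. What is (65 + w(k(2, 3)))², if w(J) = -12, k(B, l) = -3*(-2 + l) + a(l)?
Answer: 2809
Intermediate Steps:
a(D) = -4*D
k(B, l) = 6 - 7*l (k(B, l) = -3*(-2 + l) - 4*l = (6 - 3*l) - 4*l = 6 - 7*l)
(65 + w(k(2, 3)))² = (65 - 12)² = 53² = 2809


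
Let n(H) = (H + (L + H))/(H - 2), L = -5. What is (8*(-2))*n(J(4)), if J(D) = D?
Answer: -24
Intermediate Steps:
n(H) = (-5 + 2*H)/(-2 + H) (n(H) = (H + (-5 + H))/(H - 2) = (-5 + 2*H)/(-2 + H))
(8*(-2))*n(J(4)) = (8*(-2))*((-5 + 2*4)/(-2 + 4)) = -16*(-5 + 8)/2 = -8*3 = -16*3/2 = -24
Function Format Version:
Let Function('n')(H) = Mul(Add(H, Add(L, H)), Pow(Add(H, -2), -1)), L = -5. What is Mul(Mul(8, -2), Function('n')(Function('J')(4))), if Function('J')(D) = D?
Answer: -24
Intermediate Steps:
Function('n')(H) = Mul(Pow(Add(-2, H), -1), Add(-5, Mul(2, H))) (Function('n')(H) = Mul(Add(H, Add(-5, H)), Pow(Add(H, -2), -1)) = Mul(Add(-5, Mul(2, H)), Pow(Add(-2, H), -1)) = Mul(Pow(Add(-2, H), -1), Add(-5, Mul(2, H))))
Mul(Mul(8, -2), Function('n')(Function('J')(4))) = Mul(Mul(8, -2), Mul(Pow(Add(-2, 4), -1), Add(-5, Mul(2, 4)))) = Mul(-16, Mul(Pow(2, -1), Add(-5, 8))) = Mul(-16, Mul(Rational(1, 2), 3)) = Mul(-16, Rational(3, 2)) = -24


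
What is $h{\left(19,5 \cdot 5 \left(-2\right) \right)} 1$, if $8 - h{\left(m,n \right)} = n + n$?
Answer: $108$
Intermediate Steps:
$h{\left(m,n \right)} = 8 - 2 n$ ($h{\left(m,n \right)} = 8 - \left(n + n\right) = 8 - 2 n$)
$h{\left(19,5 \cdot 5 \left(-2\right) \right)} 1 = \left(8 - 2 \cdot 5 \cdot 5 \left(-2\right)\right) 1 = \left(8 - 2 \cdot 25 \left(-2\right)\right) 1 = \left(8 - -100\right) 1 = \left(8 + 100\right) 1 = 108 \cdot 1 = 108$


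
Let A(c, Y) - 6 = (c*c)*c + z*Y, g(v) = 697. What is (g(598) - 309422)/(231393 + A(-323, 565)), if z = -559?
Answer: 308725/33782703 ≈ 0.0091386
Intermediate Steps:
A(c, Y) = 6 + c³ - 559*Y (A(c, Y) = 6 + ((c*c)*c - 559*Y) = 6 + (c²*c - 559*Y) = 6 + (c³ - 559*Y) = 6 + c³ - 559*Y)
(g(598) - 309422)/(231393 + A(-323, 565)) = (697 - 309422)/(231393 + (6 + (-323)³ - 559*565)) = -308725/(231393 + (6 - 33698267 - 315835)) = -308725/(231393 - 34014096) = -308725/(-33782703) = -308725*(-1/33782703) = 308725/33782703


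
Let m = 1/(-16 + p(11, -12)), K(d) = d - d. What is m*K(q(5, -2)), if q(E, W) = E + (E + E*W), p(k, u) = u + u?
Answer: 0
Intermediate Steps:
p(k, u) = 2*u
q(E, W) = 2*E + E*W
K(d) = 0
m = -1/40 (m = 1/(-16 + 2*(-12)) = 1/(-16 - 24) = 1/(-40) = -1/40 ≈ -0.025000)
m*K(q(5, -2)) = -1/40*0 = 0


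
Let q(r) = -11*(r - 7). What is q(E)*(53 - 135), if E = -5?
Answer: -10824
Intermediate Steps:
q(r) = 77 - 11*r (q(r) = -11*(-7 + r) = 77 - 11*r)
q(E)*(53 - 135) = (77 - 11*(-5))*(53 - 135) = (77 + 55)*(-82) = 132*(-82) = -10824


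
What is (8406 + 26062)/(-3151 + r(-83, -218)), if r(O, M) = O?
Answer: -2462/231 ≈ -10.658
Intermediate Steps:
(8406 + 26062)/(-3151 + r(-83, -218)) = (8406 + 26062)/(-3151 - 83) = 34468/(-3234) = 34468*(-1/3234) = -2462/231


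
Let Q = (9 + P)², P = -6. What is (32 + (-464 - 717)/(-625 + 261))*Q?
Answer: 115461/364 ≈ 317.20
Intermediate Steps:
Q = 9 (Q = (9 - 6)² = 3² = 9)
(32 + (-464 - 717)/(-625 + 261))*Q = (32 + (-464 - 717)/(-625 + 261))*9 = (32 - 1181/(-364))*9 = (32 - 1181*(-1/364))*9 = (32 + 1181/364)*9 = (12829/364)*9 = 115461/364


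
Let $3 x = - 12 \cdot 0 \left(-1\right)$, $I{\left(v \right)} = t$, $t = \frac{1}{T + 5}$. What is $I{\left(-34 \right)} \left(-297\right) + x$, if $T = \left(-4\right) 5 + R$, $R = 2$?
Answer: $\frac{297}{13} \approx 22.846$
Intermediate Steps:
$T = -18$ ($T = \left(-4\right) 5 + 2 = -20 + 2 = -18$)
$t = - \frac{1}{13}$ ($t = \frac{1}{-18 + 5} = \frac{1}{-13} = - \frac{1}{13} \approx -0.076923$)
$I{\left(v \right)} = - \frac{1}{13}$
$x = 0$ ($x = \frac{\left(-12\right) 0 \left(-1\right)}{3} = \frac{\left(-12\right) 0}{3} = \frac{1}{3} \cdot 0 = 0$)
$I{\left(-34 \right)} \left(-297\right) + x = \left(- \frac{1}{13}\right) \left(-297\right) + 0 = \frac{297}{13} + 0 = \frac{297}{13}$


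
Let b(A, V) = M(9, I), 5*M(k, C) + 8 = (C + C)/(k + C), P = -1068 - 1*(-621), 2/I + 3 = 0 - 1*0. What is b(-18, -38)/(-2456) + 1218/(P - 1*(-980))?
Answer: 93508683/40907750 ≈ 2.2858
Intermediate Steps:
I = -2/3 (I = 2/(-3 + (0 - 1*0)) = 2/(-3 + (0 + 0)) = 2/(-3 + 0) = 2/(-3) = 2*(-1/3) = -2/3 ≈ -0.66667)
P = -447 (P = -1068 + 621 = -447)
M(k, C) = -8/5 + 2*C/(5*(C + k)) (M(k, C) = -8/5 + ((C + C)/(k + C))/5 = -8/5 + ((2*C)/(C + k))/5 = -8/5 + (2*C/(C + k))/5 = -8/5 + 2*C/(5*(C + k)))
b(A, V) = -204/125 (b(A, V) = 2*(-4*9 - 3*(-2/3))/(5*(-2/3 + 9)) = 2*(-36 + 2)/(5*(25/3)) = (2/5)*(3/25)*(-34) = -204/125)
b(-18, -38)/(-2456) + 1218/(P - 1*(-980)) = -204/125/(-2456) + 1218/(-447 - 1*(-980)) = -204/125*(-1/2456) + 1218/(-447 + 980) = 51/76750 + 1218/533 = 93508683/40907750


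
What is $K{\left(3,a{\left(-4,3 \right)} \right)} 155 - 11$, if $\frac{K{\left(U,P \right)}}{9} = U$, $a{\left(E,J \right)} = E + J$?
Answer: $4174$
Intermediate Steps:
$K{\left(U,P \right)} = 9 U$
$K{\left(3,a{\left(-4,3 \right)} \right)} 155 - 11 = 9 \cdot 3 \cdot 155 - 11 = 27 \cdot 155 - 11 = 4185 - 11 = 4174$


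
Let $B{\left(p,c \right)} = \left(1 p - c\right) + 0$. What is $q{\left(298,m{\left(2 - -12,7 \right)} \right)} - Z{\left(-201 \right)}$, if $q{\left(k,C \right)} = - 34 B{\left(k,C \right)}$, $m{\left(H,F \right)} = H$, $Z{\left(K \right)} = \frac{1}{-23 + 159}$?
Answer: $- \frac{1313217}{136} \approx -9656.0$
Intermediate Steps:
$B{\left(p,c \right)} = p - c$ ($B{\left(p,c \right)} = \left(p - c\right) + 0 = p - c$)
$Z{\left(K \right)} = \frac{1}{136}$
$q{\left(k,C \right)} = - 34 k + 34 C$ ($q{\left(k,C \right)} = - 34 \left(k - C\right) = - 34 k + 34 C$)
$q{\left(298,m{\left(2 - -12,7 \right)} \right)} - Z{\left(-201 \right)} = \left(\left(-34\right) 298 + 34 \left(2 - -12\right)\right) - \frac{1}{136} = \left(-10132 + 34 \left(2 + 12\right)\right) - \frac{1}{136} = \left(-10132 + 34 \cdot 14\right) - \frac{1}{136} = \left(-10132 + 476\right) - \frac{1}{136} = -9656 - \frac{1}{136} = - \frac{1313217}{136}$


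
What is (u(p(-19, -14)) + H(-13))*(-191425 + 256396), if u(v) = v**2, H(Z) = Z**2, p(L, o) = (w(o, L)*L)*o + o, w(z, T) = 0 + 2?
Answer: 17444258703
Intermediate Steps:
w(z, T) = 2
p(L, o) = o + 2*L*o (p(L, o) = (2*L)*o + o = 2*L*o + o = o + 2*L*o)
(u(p(-19, -14)) + H(-13))*(-191425 + 256396) = ((-14*(1 + 2*(-19)))**2 + (-13)**2)*(-191425 + 256396) = ((-14*(1 - 38))**2 + 169)*64971 = ((-14*(-37))**2 + 169)*64971 = (518**2 + 169)*64971 = (268324 + 169)*64971 = 268493*64971 = 17444258703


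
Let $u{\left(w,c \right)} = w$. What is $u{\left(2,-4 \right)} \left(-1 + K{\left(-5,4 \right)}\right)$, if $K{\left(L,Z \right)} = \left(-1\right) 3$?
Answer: $-8$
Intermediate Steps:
$K{\left(L,Z \right)} = -3$
$u{\left(2,-4 \right)} \left(-1 + K{\left(-5,4 \right)}\right) = 2 \left(-1 - 3\right) = 2 \left(-4\right) = -8$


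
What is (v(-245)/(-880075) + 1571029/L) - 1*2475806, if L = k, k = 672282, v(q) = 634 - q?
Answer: -1464830483130245603/591658581150 ≈ -2.4758e+6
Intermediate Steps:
L = 672282
(v(-245)/(-880075) + 1571029/L) - 1*2475806 = ((634 - 1*(-245))/(-880075) + 1571029/672282) - 1*2475806 = ((634 + 245)*(-1/880075) + 1571029*(1/672282)) - 2475806 = (879*(-1/880075) + 1571029/672282) - 2475806 = (-879/880075 + 1571029/672282) - 2475806 = 1382032411297/591658581150 - 2475806 = -1464830483130245603/591658581150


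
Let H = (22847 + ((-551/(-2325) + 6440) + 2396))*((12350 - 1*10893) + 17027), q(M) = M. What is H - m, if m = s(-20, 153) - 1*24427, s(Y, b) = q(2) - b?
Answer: 1361653758434/2325 ≈ 5.8566e+8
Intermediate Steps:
s(Y, b) = 2 - b
H = 1361596614584/2325 (H = (22847 + ((-551*(-1/2325) + 6440) + 2396))*((12350 - 10893) + 17027) = (22847 + ((551/2325 + 6440) + 2396))*(1457 + 17027) = (22847 + (14973551/2325 + 2396))*18484 = (22847 + 20544251/2325)*18484 = (73663526/2325)*18484 = 1361596614584/2325 ≈ 5.8563e+8)
m = -24578 (m = (2 - 1*153) - 1*24427 = (2 - 153) - 24427 = -151 - 24427 = -24578)
H - m = 1361596614584/2325 - 1*(-24578) = 1361596614584/2325 + 24578 = 1361653758434/2325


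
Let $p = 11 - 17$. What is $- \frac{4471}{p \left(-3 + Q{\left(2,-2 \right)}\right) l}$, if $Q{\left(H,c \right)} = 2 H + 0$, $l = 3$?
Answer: $\frac{4471}{18} \approx 248.39$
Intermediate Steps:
$Q{\left(H,c \right)} = 2 H$
$p = -6$ ($p = 11 - 17 = -6$)
$- \frac{4471}{p \left(-3 + Q{\left(2,-2 \right)}\right) l} = - \frac{4471}{\left(-6\right) \left(-3 + 2 \cdot 2\right) 3} = - \frac{4471}{\left(-6\right) \left(-3 + 4\right) 3} = - \frac{4471}{\left(-6\right) 1 \cdot 3} = - \frac{4471}{\left(-6\right) 3} = - \frac{4471}{-18} = \left(-4471\right) \left(- \frac{1}{18}\right) = \frac{4471}{18}$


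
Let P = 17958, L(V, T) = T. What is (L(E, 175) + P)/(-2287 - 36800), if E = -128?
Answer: -18133/39087 ≈ -0.46391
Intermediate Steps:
(L(E, 175) + P)/(-2287 - 36800) = (175 + 17958)/(-2287 - 36800) = 18133/(-39087) = 18133*(-1/39087) = -18133/39087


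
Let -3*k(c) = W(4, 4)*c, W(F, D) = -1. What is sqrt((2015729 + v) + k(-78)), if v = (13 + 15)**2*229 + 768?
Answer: sqrt(2196007) ≈ 1481.9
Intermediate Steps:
v = 180304 (v = 28**2*229 + 768 = 784*229 + 768 = 179536 + 768 = 180304)
k(c) = c/3 (k(c) = -(-1)*c/3 = c/3)
sqrt((2015729 + v) + k(-78)) = sqrt((2015729 + 180304) + (1/3)*(-78)) = sqrt(2196033 - 26) = sqrt(2196007)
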